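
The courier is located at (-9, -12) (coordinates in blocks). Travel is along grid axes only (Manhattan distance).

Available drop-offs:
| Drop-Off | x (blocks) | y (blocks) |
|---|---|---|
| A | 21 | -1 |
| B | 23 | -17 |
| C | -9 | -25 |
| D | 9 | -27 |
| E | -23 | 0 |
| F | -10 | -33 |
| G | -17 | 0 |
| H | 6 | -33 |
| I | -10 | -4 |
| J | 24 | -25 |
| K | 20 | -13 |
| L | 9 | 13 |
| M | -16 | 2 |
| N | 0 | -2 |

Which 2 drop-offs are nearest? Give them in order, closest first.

I, C

Distances from (-9, -12):
A: |30| + |11| = 30 + 11 = 41 blocks
B: |32| + |-5| = 32 + 5 = 37 blocks
C: |0| + |-13| = 0 + 13 = 13 blocks
D: |18| + |-15| = 18 + 15 = 33 blocks
E: |-14| + |12| = 14 + 12 = 26 blocks
F: |-1| + |-21| = 1 + 21 = 22 blocks
G: |-8| + |12| = 8 + 12 = 20 blocks
H: |15| + |-21| = 15 + 21 = 36 blocks
I: |-1| + |8| = 1 + 8 = 9 blocks
J: |33| + |-13| = 33 + 13 = 46 blocks
K: |29| + |-1| = 29 + 1 = 30 blocks
L: |18| + |25| = 18 + 25 = 43 blocks
M: |-7| + |14| = 7 + 14 = 21 blocks
N: |9| + |10| = 9 + 10 = 19 blocks
Sorted: I (9 blocks) < C (13 blocks) < N (19 blocks) < G (20 blocks) < …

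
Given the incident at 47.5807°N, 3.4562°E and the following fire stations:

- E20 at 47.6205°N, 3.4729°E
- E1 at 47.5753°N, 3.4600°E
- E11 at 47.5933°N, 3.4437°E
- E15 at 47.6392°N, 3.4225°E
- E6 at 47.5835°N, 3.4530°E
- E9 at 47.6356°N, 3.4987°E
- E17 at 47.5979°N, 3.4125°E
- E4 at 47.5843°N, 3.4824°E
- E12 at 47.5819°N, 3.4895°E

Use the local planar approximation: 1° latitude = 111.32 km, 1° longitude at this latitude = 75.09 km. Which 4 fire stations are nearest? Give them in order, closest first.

Distances from 47.5807°N, 3.4562°E:
E20: √((0.0398·111.32)² + (0.0167·75.09)²) = √(19.629649 + 1.572524) = 4.6046 km
E1: √((-0.0054·111.32)² + (0.0038·75.09)²) = √(0.361355 + 0.081420) = 0.6654 km
E11: √((0.0126·111.32)² + (-0.0125·75.09)²) = √(1.967377 + 0.881017) = 1.6877 km
E15: √((0.0585·111.32)² + (-0.0337·75.09)²) = √(42.409009 + 6.403597) = 6.9866 km
E6: √((0.0028·111.32)² + (-0.0032·75.09)²) = √(0.097154 + 0.057738) = 0.3936 km
E9: √((0.0549·111.32)² + (0.0425·75.09)²) = √(37.350041 + 10.184555) = 6.8945 km
E17: √((0.0172·111.32)² + (-0.0437·75.09)²) = √(3.666091 + 10.767803) = 3.7992 km
E4: √((0.0036·111.32)² + (0.0262·75.09)²) = √(0.160602 + 3.870498) = 2.0078 km
E12: √((0.0012·111.32)² + (0.0333·75.09)²) = √(0.017845 + 6.252485) = 2.5041 km
Sorted: E6 (0.3936 km) < E1 (0.6654 km) < E11 (1.6877 km) < E4 (2.0078 km) < E12 (2.5041 km) < E17 (3.7992 km) < …

E6, E1, E11, E4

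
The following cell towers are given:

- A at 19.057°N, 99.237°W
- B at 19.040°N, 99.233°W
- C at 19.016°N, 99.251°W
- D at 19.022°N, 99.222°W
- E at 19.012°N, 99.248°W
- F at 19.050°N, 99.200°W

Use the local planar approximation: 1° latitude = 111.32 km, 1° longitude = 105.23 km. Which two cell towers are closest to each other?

Pairwise distances:
A–B: 1.939 km
A–C: 4.796 km
A–D: 4.204 km
A–E: 5.141 km
A–F: 3.971 km
B–C: 3.275 km
B–D: 2.314 km
B–E: 3.494 km
B–F: 3.647 km
C–D: 3.124 km
C–E: 0.546 km
C–F: 6.567 km
D–E: 2.954 km
D–F: 3.883 km
E–F: 6.588 km
Closest pair: C–E at 0.546 km.

C and E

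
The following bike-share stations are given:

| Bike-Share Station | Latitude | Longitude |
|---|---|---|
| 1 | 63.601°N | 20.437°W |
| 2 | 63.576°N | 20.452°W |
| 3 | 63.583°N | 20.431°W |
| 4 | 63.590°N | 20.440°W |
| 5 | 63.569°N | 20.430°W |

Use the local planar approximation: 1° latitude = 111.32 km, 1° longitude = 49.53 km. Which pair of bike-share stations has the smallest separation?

Pairwise distances:
1–2: 2.880 km
1–3: 2.026 km
1–4: 1.234 km
1–5: 3.579 km
2–3: 1.300 km
2–4: 1.668 km
2–5: 1.340 km
3–4: 0.898 km
3–5: 1.559 km
4–5: 2.390 km
Closest pair: 3–4 at 0.898 km.

3 and 4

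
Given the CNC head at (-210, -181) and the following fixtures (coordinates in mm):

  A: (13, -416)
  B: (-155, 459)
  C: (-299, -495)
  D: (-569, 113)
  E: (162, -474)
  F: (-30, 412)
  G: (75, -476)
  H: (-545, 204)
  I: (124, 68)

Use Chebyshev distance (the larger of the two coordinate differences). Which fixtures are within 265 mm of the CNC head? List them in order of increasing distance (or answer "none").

Distances from (-210, -181):
A: max(|223|, |-235|) = 235 mm
B: max(|55|, |640|) = 640 mm
C: max(|-89|, |-314|) = 314 mm
D: max(|-359|, |294|) = 359 mm
E: max(|372|, |-293|) = 372 mm
F: max(|180|, |593|) = 593 mm
G: max(|285|, |-295|) = 295 mm
H: max(|-335|, |385|) = 385 mm
I: max(|334|, |249|) = 334 mm
Threshold 265 mm: A (235 mm) is within range.

A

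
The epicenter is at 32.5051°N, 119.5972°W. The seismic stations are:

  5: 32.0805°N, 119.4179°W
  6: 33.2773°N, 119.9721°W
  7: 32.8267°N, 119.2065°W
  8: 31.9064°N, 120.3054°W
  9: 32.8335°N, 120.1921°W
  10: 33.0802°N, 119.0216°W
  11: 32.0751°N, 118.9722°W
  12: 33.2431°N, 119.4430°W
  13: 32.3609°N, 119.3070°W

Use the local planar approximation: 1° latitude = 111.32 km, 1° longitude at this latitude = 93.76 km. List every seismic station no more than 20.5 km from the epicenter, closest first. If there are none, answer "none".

Distances from 32.5051°N, 119.5972°W:
5: √((-0.4246·111.32)² + (0.1793·93.76)²) = √(2234.119375 + 282.615370) = 50.1671 km
6: √((0.7722·111.32)² + (-0.3749·93.76)²) = √(7389.345785 + 1235.566368) = 92.8704 km
7: √((0.3216·111.32)² + (0.3907·93.76)²) = √(1281.676659 + 1341.905768) = 51.2209 km
8: √((-0.5987·111.32)² + (-0.7082·93.76)²) = √(4441.860465 + 4409.070490) = 94.0794 km
9: √((0.3284·111.32)² + (-0.5949·93.76)²) = √(1336.449929 + 3111.165650) = 66.6904 km
10: √((0.5751·111.32)² + (0.5756·93.76)²) = √(4098.577301 + 2912.572656) = 83.7326 km
11: √((-0.4300·111.32)² + (0.6250·93.76)²) = √(2291.307130 + 3433.960000) = 75.6655 km
12: √((0.7380·111.32)² + (0.1542·93.76)²) = √(6749.306005 + 209.027750) = 83.4166 km
13: √((-0.1442·111.32)² + (0.2902·93.76)²) = √(257.677748 + 740.337953) = 31.5914 km
Threshold 20.5 km: none within range.

none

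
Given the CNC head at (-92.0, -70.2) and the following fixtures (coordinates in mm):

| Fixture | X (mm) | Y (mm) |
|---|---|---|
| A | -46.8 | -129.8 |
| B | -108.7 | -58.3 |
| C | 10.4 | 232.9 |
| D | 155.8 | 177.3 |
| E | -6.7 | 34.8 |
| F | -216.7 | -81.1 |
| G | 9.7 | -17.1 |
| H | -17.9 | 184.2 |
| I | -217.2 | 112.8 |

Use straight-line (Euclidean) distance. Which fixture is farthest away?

D

Distances from (-92.0, -70.2):
A: √((45.2)² + (-59.6)²) = √(2043.040 + 3552.160) = 74.8 mm
B: √((-16.7)² + (11.9)²) = √(278.890 + 141.610) = 20.5 mm
C: √((102.4)² + (303.1)²) = √(10485.760 + 91869.610) = 319.9 mm
D: √((247.8)² + (247.5)²) = √(61404.840 + 61256.250) = 350.2 mm
E: √((85.3)² + (105.0)²) = √(7276.090 + 11025.000) = 135.3 mm
F: √((-124.7)² + (-10.9)²) = √(15550.090 + 118.810) = 125.2 mm
G: √((101.7)² + (53.1)²) = √(10342.890 + 2819.610) = 114.7 mm
H: √((74.1)² + (254.4)²) = √(5490.810 + 64719.360) = 265.0 mm
I: √((-125.2)² + (183.0)²) = √(15675.040 + 33489.000) = 221.7 mm
Maximum: D at 350.2 mm.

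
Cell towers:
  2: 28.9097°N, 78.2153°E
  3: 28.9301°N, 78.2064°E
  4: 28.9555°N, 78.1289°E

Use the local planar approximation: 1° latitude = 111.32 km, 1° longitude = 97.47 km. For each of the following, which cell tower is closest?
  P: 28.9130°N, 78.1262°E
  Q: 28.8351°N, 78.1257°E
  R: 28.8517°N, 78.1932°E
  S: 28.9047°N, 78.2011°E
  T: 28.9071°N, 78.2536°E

P→4; Q→2; R→2; S→2; T→2

P at 28.9130°N, 78.1262°E:
  2: √((-0.0033·111.32)² + (0.0891·97.47)²) = √(0.134950 + 75.421878) = 8.6923 km
  3: √((0.0171·111.32)² + (0.0802·97.47)²) = √(3.623586 + 61.106959) = 8.0455 km
  4: √((0.0425·111.32)² + (0.0027·97.47)²) = √(22.383307 + 0.069258) = 4.7384 km
  → nearest: 4 (4.7384 km)
Q at 28.8351°N, 78.1257°E:
  2: √((0.0746·111.32)² + (0.0896·97.47)²) = √(68.964255 + 76.270738) = 12.0513 km
  3: √((0.0950·111.32)² + (0.0807·97.47)²) = √(111.839085 + 61.871266) = 13.1799 km
  4: √((0.1204·111.32)² + (0.0032·97.47)²) = √(179.638479 + 0.097284) = 13.4066 km
  → nearest: 2 (12.0513 km)
R at 28.8517°N, 78.1932°E:
  2: √((0.0580·111.32)² + (0.0221·97.47)²) = √(41.687167 + 4.640091) = 6.8064 km
  3: √((0.0784·111.32)² + (0.0132·97.47)²) = √(76.169047 + 1.655350) = 8.8218 km
  4: √((0.1038·111.32)² + (-0.0643·97.47)²) = √(133.518395 + 39.279313) = 13.1453 km
  → nearest: 2 (6.8064 km)
S at 28.9047°N, 78.2011°E:
  2: √((0.0050·111.32)² + (0.0142·97.47)²) = √(0.309804 + 1.915661) = 1.4918 km
  3: √((0.0254·111.32)² + (0.0053·97.47)²) = √(7.994915 + 0.266866) = 2.8743 km
  4: √((0.0508·111.32)² + (-0.0722·97.47)²) = √(31.979658 + 49.524070) = 9.0279 km
  → nearest: 2 (1.4918 km)
T at 28.9071°N, 78.2536°E:
  2: √((0.0026·111.32)² + (-0.0383·97.47)²) = √(0.083771 + 13.936043) = 3.7443 km
  3: √((0.0230·111.32)² + (-0.0472·97.47)²) = √(6.555443 + 21.165373) = 5.2651 km
  4: √((0.0484·111.32)² + (-0.1247·97.47)²) = √(29.029337 + 147.732089) = 13.2952 km
  → nearest: 2 (3.7443 km)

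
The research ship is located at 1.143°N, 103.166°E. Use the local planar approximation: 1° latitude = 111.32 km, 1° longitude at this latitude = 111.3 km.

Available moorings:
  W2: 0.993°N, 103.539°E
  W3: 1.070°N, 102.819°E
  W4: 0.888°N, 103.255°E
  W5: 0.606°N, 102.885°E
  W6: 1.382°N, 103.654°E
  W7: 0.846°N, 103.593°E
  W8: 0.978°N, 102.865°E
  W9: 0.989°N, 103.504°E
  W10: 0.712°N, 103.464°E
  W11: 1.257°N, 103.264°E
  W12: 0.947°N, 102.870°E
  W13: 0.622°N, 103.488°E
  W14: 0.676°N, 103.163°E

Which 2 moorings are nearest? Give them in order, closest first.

W11, W4

Distances from 1.143°N, 103.166°E:
W2: 44.747 km
W3: 39.467 km
W4: 30.065 km
W5: 67.466 km
W6: 60.481 km
W7: 57.894 km
W8: 38.206 km
W9: 41.341 km
W10: 58.327 km
W11: 16.734 km
W12: 39.515 km
W13: 68.177 km
W14: 51.988 km
Sorted: W11 (16.734 km) < W4 (30.065 km) < W8 (38.206 km) < W3 (39.467 km) < …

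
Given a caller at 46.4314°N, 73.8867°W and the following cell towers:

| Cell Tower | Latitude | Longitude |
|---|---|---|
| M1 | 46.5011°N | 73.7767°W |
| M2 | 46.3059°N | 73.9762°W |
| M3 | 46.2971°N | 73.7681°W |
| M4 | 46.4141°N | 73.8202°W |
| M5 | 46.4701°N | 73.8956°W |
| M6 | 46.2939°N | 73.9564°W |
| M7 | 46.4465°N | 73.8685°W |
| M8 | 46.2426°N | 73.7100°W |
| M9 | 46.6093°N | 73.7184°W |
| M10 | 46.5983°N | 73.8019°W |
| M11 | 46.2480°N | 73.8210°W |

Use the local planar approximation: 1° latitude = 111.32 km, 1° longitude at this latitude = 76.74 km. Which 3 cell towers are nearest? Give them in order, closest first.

Distances from 46.4314°N, 73.8867°W:
M1: √((0.0697·111.32)² + (0.1100·76.74)²) = √(60.202143 + 71.257234) = 11.4656 km
M2: √((-0.1255·111.32)² + (-0.0895·76.74)²) = √(195.179341 + 47.172583) = 15.5677 km
M3: √((-0.1343·111.32)² + (0.1186·76.74)²) = √(223.510752 + 82.834827) = 17.5027 km
M4: √((-0.0173·111.32)² + (0.0665·76.74)²) = √(3.708844 + 26.042752) = 5.4545 km
M5: √((0.0387·111.32)² + (-0.0089·76.74)²) = √(18.559588 + 0.466470) = 4.3619 km
M6: √((-0.1375·111.32)² + (-0.0697·76.74)²) = √(234.288942 + 28.609426) = 16.2141 km
M7: √((0.0151·111.32)² + (0.0182·76.74)²) = √(2.825532 + 1.950682) = 2.1855 km
M8: √((-0.1888·111.32)² + (0.1767·76.74)²) = √(441.723368 + 183.872461) = 25.0119 km
M9: √((0.1779·111.32)² + (0.1683·76.74)²) = √(392.191603 + 166.806059) = 23.6431 km
M10: √((0.1669·111.32)² + (0.0848·76.74)²) = √(345.190686 + 42.348233) = 19.6860 km
M11: √((-0.1834·111.32)² + (0.0657·76.74)²) = √(416.816649 + 25.419929) = 21.0294 km
Sorted: M7 (2.1855 km) < M5 (4.3619 km) < M4 (5.4545 km) < M1 (11.4656 km) < M2 (15.5677 km) < …

M7, M5, M4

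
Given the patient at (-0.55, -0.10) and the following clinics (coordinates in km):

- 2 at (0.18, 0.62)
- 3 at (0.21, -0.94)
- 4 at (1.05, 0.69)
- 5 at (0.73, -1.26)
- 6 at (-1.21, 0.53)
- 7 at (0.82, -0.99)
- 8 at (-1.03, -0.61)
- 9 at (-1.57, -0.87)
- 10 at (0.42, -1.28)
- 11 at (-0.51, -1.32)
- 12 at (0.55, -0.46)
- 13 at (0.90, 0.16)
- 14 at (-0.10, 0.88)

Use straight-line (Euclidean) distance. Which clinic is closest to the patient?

8

Distances from (-0.55, -0.10):
2: 1.03 km
3: 1.13 km
4: 1.78 km
5: 1.73 km
6: 0.91 km
7: 1.63 km
8: 0.70 km
9: 1.28 km
10: 1.53 km
11: 1.22 km
12: 1.16 km
13: 1.47 km
14: 1.08 km
Minimum: 8 at 0.70 km.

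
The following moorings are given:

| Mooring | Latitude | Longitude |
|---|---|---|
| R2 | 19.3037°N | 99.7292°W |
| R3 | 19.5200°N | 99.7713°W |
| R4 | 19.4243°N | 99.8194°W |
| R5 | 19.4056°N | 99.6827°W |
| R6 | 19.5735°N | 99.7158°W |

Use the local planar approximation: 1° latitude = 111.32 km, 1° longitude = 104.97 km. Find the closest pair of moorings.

Pairwise distances:
R3–R6: √((0.0535·111.32)² + (0.0555·104.97)²) = √(35.469410 + 33.940353) = 8.3313 km
R3–R4: √((-0.0957·111.32)² + (-0.0481·104.97)²) = √(113.493312 + 25.492977) = 11.7892 km
R2–R5: √((0.1019·111.32)² + (0.0465·104.97)²) = √(128.675174 + 23.825186) = 12.3491 km
R4–R5: √((-0.0187·111.32)² + (0.1367·104.97)²) = √(4.333408 + 205.905252) = 14.4996 km
R3–R5: √((-0.1144·111.32)² + (0.0886·104.97)²) = √(162.180429 + 86.496361) = 15.7695 km
R2–R4: √((0.1206·111.32)² + (-0.0902·104.97)²) = √(180.235780 + 89.648591) = 16.4282 km
R5–R6: √((0.1679·111.32)² + (-0.0331·104.97)²) = √(349.339575 + 12.072199) = 19.0108 km
R4–R6: √((0.1492·111.32)² + (0.1036·104.97)²) = √(275.857021 + 118.263276) = 19.8525 km
R2–R3: √((0.2163·111.32)² + (-0.0421·104.97)²) = √(579.774933 + 19.529656) = 24.4807 km
R2–R6: √((0.2698·111.32)² + (0.0134·104.97)²) = √(902.049325 + 1.978518) = 30.0671 km
Closest pair: R3–R6 at 8.3313 km.

R3 and R6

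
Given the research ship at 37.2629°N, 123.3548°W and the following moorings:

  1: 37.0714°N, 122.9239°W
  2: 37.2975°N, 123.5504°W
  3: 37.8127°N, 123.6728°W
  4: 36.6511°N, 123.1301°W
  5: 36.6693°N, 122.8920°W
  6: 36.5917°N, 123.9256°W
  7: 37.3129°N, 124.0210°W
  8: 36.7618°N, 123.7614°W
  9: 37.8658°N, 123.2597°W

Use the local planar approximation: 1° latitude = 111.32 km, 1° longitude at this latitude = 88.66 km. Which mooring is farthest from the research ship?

6

Distances from 37.2629°N, 123.3548°W:
1: 43.7489 km
2: 17.7645 km
3: 67.3854 km
4: 70.9595 km
5: 77.7825 km
6: 90.2433 km
7: 59.3270 km
8: 66.4170 km
9: 67.6424 km
Maximum: 6 at 90.2433 km.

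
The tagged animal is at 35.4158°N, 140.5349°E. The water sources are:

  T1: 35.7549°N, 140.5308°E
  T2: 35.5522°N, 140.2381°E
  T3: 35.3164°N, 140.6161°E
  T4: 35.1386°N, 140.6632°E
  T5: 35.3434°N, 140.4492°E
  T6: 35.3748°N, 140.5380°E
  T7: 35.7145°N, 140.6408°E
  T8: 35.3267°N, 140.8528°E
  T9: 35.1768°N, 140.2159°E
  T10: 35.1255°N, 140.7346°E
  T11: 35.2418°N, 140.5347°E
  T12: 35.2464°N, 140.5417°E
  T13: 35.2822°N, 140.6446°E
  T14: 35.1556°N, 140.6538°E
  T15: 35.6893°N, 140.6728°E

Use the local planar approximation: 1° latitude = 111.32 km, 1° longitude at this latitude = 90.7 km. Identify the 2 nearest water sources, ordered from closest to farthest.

Distances from 35.4158°N, 140.5349°E:
T1: 37.7504 km
T2: 30.9068 km
T3: 13.2921 km
T4: 32.9792 km
T5: 11.1971 km
T6: 4.5728 km
T7: 34.6108 km
T8: 30.4918 km
T9: 39.3063 km
T10: 37.0460 km
T11: 19.3697 km
T12: 18.8677 km
T13: 17.8937 km
T14: 30.9079 km
T15: 32.9150 km
Sorted: T6 (4.5728 km) < T5 (11.1971 km) < T3 (13.2921 km) < T13 (17.8937 km) < …

T6, T5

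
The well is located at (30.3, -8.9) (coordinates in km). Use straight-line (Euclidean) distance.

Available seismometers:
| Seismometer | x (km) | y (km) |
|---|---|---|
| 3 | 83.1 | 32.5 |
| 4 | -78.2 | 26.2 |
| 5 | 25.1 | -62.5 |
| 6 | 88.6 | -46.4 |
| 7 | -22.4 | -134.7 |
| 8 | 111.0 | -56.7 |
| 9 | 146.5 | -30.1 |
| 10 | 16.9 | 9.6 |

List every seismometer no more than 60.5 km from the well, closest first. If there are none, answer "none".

Distances from (30.3, -8.9):
3: √((52.8)² + (41.4)²) = √(2787.840 + 1713.960) = 67.1 km
4: √((-108.5)² + (35.1)²) = √(11772.250 + 1232.010) = 114.0 km
5: √((-5.2)² + (-53.6)²) = √(27.040 + 2872.960) = 53.9 km
6: √((58.3)² + (-37.5)²) = √(3398.890 + 1406.250) = 69.3 km
7: √((-52.7)² + (-125.8)²) = √(2777.290 + 15825.640) = 136.4 km
8: √((80.7)² + (-47.8)²) = √(6512.490 + 2284.840) = 93.8 km
9: √((116.2)² + (-21.2)²) = √(13502.440 + 449.440) = 118.1 km
10: √((-13.4)² + (18.5)²) = √(179.560 + 342.250) = 22.8 km
Threshold 60.5 km: 10 (22.8 km), 5 (53.9 km) are within range.

10, 5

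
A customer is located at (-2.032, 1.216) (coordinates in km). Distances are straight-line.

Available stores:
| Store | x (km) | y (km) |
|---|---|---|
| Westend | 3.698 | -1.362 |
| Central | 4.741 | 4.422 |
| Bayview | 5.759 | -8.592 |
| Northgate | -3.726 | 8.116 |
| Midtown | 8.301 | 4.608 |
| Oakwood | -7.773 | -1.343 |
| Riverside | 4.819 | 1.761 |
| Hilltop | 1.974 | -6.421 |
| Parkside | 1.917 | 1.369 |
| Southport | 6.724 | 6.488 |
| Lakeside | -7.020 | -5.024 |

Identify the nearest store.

Parkside

Distances from (-2.032, 1.216):
Westend: 6.283 km
Central: 7.493 km
Bayview: 12.526 km
Northgate: 7.105 km
Midtown: 10.876 km
Oakwood: 6.286 km
Riverside: 6.873 km
Hilltop: 8.624 km
Parkside: 3.952 km
Southport: 10.221 km
Lakeside: 7.989 km
Minimum: Parkside at 3.952 km.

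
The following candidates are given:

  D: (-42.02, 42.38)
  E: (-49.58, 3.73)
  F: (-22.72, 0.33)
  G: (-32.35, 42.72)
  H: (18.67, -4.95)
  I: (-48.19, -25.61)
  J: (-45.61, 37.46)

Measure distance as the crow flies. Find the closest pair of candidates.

Pairwise distances:
D–E: 39.38
D–F: 46.27
D–G: 9.68
D–H: 76.96
D–I: 68.27
D–J: 6.09
E–F: 27.07
E–G: 42.63
E–H: 68.80
E–I: 29.37
E–J: 33.96
F–G: 43.47
F–H: 41.73
F–I: 36.35
F–J: 43.62
G–H: 69.82
G–I: 70.14
G–J: 14.27
H–I: 69.98
H–J: 77.01
I–J: 63.12
Closest pair: D–J at 6.09.

D and J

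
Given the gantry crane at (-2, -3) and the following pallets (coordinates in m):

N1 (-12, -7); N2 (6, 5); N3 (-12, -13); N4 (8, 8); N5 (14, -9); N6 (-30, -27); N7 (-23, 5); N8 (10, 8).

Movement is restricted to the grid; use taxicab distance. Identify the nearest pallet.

Distances from (-2, -3):
N1: |-10| + |-4| = 10 + 4 = 14 m
N2: |8| + |8| = 8 + 8 = 16 m
N3: |-10| + |-10| = 10 + 10 = 20 m
N4: |10| + |11| = 10 + 11 = 21 m
N5: |16| + |-6| = 16 + 6 = 22 m
N6: |-28| + |-24| = 28 + 24 = 52 m
N7: |-21| + |8| = 21 + 8 = 29 m
N8: |12| + |11| = 12 + 11 = 23 m
Minimum: N1 at 14 m.

N1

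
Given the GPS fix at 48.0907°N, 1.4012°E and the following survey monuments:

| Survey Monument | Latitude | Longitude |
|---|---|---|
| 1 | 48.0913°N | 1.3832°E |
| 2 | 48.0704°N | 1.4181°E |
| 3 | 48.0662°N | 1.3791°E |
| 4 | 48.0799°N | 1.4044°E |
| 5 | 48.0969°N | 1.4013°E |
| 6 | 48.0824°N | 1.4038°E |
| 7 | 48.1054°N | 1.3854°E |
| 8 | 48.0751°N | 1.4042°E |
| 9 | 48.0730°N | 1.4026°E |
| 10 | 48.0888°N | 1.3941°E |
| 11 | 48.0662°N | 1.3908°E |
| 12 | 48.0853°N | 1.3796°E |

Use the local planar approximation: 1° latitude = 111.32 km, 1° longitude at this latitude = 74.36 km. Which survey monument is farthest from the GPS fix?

3

Distances from 48.0907°N, 1.4012°E:
1: √((0.0006·111.32)² + (-0.0180·74.36)²) = √(0.004461 + 1.791529) = 1.3401 km
2: √((-0.0203·111.32)² + (0.0169·74.36)²) = √(5.106678 + 1.579255) = 2.5857 km
3: √((-0.0245·111.32)² + (-0.0221·74.36)²) = √(7.438383 + 2.700619) = 3.1842 km
4: √((-0.0108·111.32)² + (0.0032·74.36)²) = √(1.445419 + 0.056621) = 1.2256 km
5: √((0.0062·111.32)² + (0.0001·74.36)²) = √(0.476354 + 0.000055) = 0.6902 km
6: √((-0.0083·111.32)² + (0.0026·74.36)²) = √(0.853695 + 0.037379) = 0.9440 km
7: √((0.0147·111.32)² + (-0.0158·74.36)²) = √(2.677818 + 1.380362) = 2.0145 km
8: √((-0.0156·111.32)² + (0.0030·74.36)²) = √(3.015752 + 0.049765) = 1.7509 km
9: √((-0.0177·111.32)² + (0.0014·74.36)²) = √(3.882334 + 0.010838) = 1.9731 km
10: √((-0.0019·111.32)² + (-0.0071·74.36)²) = √(0.044736 + 0.278738) = 0.5687 km
11: √((-0.0245·111.32)² + (-0.0104·74.36)²) = √(7.438383 + 0.598061) = 2.8349 km
12: √((-0.0054·111.32)² + (-0.0216·74.36)²) = √(0.361355 + 2.579801) = 1.7150 km
Maximum: 3 at 3.1842 km.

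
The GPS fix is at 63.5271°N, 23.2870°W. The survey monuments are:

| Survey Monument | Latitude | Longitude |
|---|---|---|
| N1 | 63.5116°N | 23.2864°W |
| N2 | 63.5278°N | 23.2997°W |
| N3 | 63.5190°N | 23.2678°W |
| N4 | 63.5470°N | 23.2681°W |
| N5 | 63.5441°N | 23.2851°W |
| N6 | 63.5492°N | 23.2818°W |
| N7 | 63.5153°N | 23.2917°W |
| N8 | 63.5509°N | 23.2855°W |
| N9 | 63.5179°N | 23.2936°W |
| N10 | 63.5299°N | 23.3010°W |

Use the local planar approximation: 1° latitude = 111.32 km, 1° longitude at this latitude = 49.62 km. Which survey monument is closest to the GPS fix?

N2

Distances from 63.5271°N, 23.2870°W:
N1: 1.7257 km
N2: 0.6350 km
N3: 1.3118 km
N4: 2.4056 km
N5: 1.8948 km
N6: 2.4737 km
N7: 1.3341 km
N8: 2.6505 km
N9: 1.0752 km
N10: 0.7614 km
Minimum: N2 at 0.6350 km.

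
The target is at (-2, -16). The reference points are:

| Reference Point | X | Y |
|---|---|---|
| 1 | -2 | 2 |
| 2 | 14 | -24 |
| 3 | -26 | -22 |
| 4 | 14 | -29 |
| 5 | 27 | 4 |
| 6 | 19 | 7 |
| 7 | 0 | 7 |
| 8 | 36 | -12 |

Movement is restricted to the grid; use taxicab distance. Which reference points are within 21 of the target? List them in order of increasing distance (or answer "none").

Distances from (-2, -16):
1: 18
2: 24
3: 30
4: 29
5: 49
6: 44
7: 25
8: 42
Threshold 21: 1 (18) is within range.

1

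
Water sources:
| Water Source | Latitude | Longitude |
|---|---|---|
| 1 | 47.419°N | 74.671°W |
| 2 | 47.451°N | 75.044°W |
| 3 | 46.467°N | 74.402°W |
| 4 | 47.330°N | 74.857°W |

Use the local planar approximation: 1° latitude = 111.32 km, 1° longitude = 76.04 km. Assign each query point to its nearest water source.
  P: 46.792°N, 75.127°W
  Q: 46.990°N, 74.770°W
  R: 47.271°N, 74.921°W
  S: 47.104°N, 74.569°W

P at 46.792°N, 75.127°W:
  1: √((0.627·111.32)² + (0.456·76.04)²) = √(4871.71055 + 1202.30292) = 77.936 km
  2: √((0.659·111.32)² + (0.083·76.04)²) = √(5381.67199 + 39.83276) = 73.631 km
  3: √((-0.325·111.32)² + (0.725·76.04)²) = √(1308.92004 + 3039.20664) = 65.940 km
  4: √((0.538·111.32)² + (0.270·76.04)²) = √(3586.83126 + 421.51375) = 63.311 km
  → nearest: 4 (63.311 km)
Q at 46.990°N, 74.770°W:
  1: √((0.429·111.32)² + (0.099·76.04)²) = √(2280.66228 + 56.67018) = 48.346 km
  2: √((0.461·111.32)² + (-0.274·76.04)²) = √(2633.59049 + 434.09556) = 55.387 km
  3: √((-0.523·111.32)² + (0.368·76.04)²) = √(3389.61032 + 783.03262) = 64.596 km
  4: √((0.340·111.32)² + (-0.087·76.04)²) = √(1432.53166 + 43.76458) = 38.423 km
  → nearest: 4 (38.423 km)
R at 47.271°N, 74.921°W:
  1: √((0.148·111.32)² + (0.250·76.04)²) = √(271.43749 + 361.38010) = 25.156 km
  2: √((0.180·111.32)² + (-0.123·76.04)²) = √(401.50541 + 87.47711) = 22.113 km
  3: √((-0.804·111.32)² + (0.519·76.04)²) = √(8010.47912 + 1557.46728) = 97.816 km
  4: √((0.059·111.32)² + (0.064·76.04)²) = √(43.13705 + 23.68341) = 8.174 km
  → nearest: 4 (8.174 km)
S at 47.104°N, 74.569°W:
  1: √((0.315·111.32)² + (-0.102·76.04)²) = √(1229.61033 + 60.15678) = 35.913 km
  2: √((0.347·111.32)² + (-0.475·76.04)²) = √(1492.12547 + 1304.58216) = 52.884 km
  3: √((-0.637·111.32)² + (0.167·76.04)²) = √(5028.34723 + 161.25647) = 72.039 km
  4: √((0.226·111.32)² + (-0.288·76.04)²) = √(632.94107 + 479.58898) = 33.355 km
  → nearest: 4 (33.355 km)

P→4; Q→4; R→4; S→4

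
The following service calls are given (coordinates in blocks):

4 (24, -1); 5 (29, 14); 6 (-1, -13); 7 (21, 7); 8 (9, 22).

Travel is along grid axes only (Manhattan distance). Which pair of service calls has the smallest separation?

4 and 7

Pairwise distances:
4–5: |5| + |15| = 5 + 15 = 20 blocks
4–6: |-25| + |-12| = 25 + 12 = 37 blocks
4–7: |-3| + |8| = 3 + 8 = 11 blocks
4–8: |-15| + |23| = 15 + 23 = 38 blocks
5–6: |-30| + |-27| = 30 + 27 = 57 blocks
5–7: |-8| + |-7| = 8 + 7 = 15 blocks
5–8: |-20| + |8| = 20 + 8 = 28 blocks
6–7: |22| + |20| = 22 + 20 = 42 blocks
6–8: |10| + |35| = 10 + 35 = 45 blocks
7–8: |-12| + |15| = 12 + 15 = 27 blocks
Closest pair: 4–7 at 11 blocks.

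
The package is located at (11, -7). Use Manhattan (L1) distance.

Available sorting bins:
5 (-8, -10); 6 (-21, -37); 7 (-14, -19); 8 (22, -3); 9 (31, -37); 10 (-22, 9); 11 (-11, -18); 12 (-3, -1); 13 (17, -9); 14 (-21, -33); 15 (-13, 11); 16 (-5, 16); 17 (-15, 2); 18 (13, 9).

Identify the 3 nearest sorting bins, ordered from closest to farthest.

Distances from (11, -7):
5: |-19| + |-3| = 19 + 3 = 22
6: |-32| + |-30| = 32 + 30 = 62
7: |-25| + |-12| = 25 + 12 = 37
8: |11| + |4| = 11 + 4 = 15
9: |20| + |-30| = 20 + 30 = 50
10: |-33| + |16| = 33 + 16 = 49
11: |-22| + |-11| = 22 + 11 = 33
12: |-14| + |6| = 14 + 6 = 20
13: |6| + |-2| = 6 + 2 = 8
14: |-32| + |-26| = 32 + 26 = 58
15: |-24| + |18| = 24 + 18 = 42
16: |-16| + |23| = 16 + 23 = 39
17: |-26| + |9| = 26 + 9 = 35
18: |2| + |16| = 2 + 16 = 18
Sorted: 13 (8) < 8 (15) < 18 (18) < 12 (20) < 5 (22) < …

13, 8, 18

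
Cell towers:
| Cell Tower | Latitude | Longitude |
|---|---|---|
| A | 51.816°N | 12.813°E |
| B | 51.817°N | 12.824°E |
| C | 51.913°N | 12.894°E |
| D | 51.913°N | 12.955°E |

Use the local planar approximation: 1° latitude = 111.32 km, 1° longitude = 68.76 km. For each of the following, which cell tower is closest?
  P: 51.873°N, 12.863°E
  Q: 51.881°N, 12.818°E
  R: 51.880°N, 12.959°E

P→C; Q→C; R→D

P at 51.873°N, 12.863°E:
  A: 7.217 km
  B: 6.786 km
  C: 4.937 km
  D: 7.736 km
  → nearest: C (4.937 km)
Q at 51.881°N, 12.818°E:
  A: 7.244 km
  B: 7.136 km
  C: 6.324 km
  D: 10.071 km
  → nearest: C (6.324 km)
R at 51.880°N, 12.959°E:
  A: 12.310 km
  B: 11.634 km
  C: 5.785 km
  D: 3.684 km
  → nearest: D (3.684 km)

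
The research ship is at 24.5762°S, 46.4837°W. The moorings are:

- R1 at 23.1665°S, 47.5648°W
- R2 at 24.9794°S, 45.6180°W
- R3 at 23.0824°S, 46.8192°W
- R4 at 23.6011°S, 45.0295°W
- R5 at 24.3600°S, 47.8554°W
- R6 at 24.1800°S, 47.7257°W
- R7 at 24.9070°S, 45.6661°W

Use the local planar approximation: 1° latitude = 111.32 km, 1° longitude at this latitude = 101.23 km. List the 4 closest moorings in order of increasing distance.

R7, R2, R6, R5

Distances from 24.5762°S, 46.4837°W:
R1: 191.3201 km
R2: 98.4604 km
R3: 169.7226 km
R4: 182.9019 km
R5: 140.9275 km
R6: 133.2392 km
R7: 90.5881 km
Sorted: R7 (90.5881 km) < R2 (98.4604 km) < R6 (133.2392 km) < R5 (140.9275 km) < R3 (169.7226 km) < R4 (182.9019 km) < …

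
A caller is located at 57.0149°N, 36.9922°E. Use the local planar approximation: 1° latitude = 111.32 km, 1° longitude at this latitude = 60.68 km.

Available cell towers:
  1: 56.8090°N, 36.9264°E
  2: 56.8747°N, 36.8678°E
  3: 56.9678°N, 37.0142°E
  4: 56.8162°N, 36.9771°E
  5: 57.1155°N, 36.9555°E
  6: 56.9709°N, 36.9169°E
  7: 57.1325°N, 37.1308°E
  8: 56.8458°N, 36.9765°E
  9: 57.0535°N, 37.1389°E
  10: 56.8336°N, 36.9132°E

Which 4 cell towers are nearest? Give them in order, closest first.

3, 6, 9, 5

Distances from 57.0149°N, 36.9922°E:
1: √((-0.2059·111.32)² + (-0.0658·60.68)²) = √(525.362523 + 15.942005) = 23.2660 km
2: √((-0.1402·111.32)² + (-0.1244·60.68)²) = √(243.580447 + 56.981241) = 17.3367 km
3: √((-0.0471·111.32)² + (0.0220·60.68)²) = √(27.490853 + 1.782118) = 5.4105 km
4: √((-0.1987·111.32)² + (-0.0151·60.68)²) = √(489.262725 + 0.839547) = 22.1383 km
5: √((0.1006·111.32)² + (-0.0367·60.68)²) = √(125.412942 + 4.959333) = 11.4181 km
6: √((-0.0440·111.32)² + (-0.0753·60.68)²) = √(23.991188 + 20.877625) = 6.6984 km
7: √((0.1176·111.32)² + (0.1386·60.68)²) = √(171.380355 + 70.732271) = 15.5600 km
8: √((-0.1691·111.32)² + (-0.0157·60.68)²) = √(354.350957 + 0.907592) = 18.8483 km
9: √((0.0386·111.32)² + (0.1467·60.68)²) = √(18.463796 + 79.241260) = 9.8846 km
10: √((-0.1813·111.32)² + (-0.0790·60.68)²) = √(407.325879 + 22.979751) = 20.7438 km
Sorted: 3 (5.4105 km) < 6 (6.6984 km) < 9 (9.8846 km) < 5 (11.4181 km) < 7 (15.5600 km) < 2 (17.3367 km) < …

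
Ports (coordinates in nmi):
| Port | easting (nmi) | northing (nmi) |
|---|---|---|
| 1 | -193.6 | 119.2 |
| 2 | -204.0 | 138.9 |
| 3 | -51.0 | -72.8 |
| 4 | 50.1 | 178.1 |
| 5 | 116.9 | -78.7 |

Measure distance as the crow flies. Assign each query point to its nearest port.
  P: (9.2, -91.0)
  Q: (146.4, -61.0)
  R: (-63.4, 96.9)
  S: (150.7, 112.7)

P at (9.2, -91.0):
  1: √((-202.8)² + (210.2)²) = √(41127.840 + 44184.040) = 292.1 nmi
  2: √((-213.2)² + (229.9)²) = √(45454.240 + 52854.010) = 313.5 nmi
  3: √((-60.2)² + (18.2)²) = √(3624.040 + 331.240) = 62.9 nmi
  4: √((40.9)² + (269.1)²) = √(1672.810 + 72414.810) = 272.2 nmi
  5: √((107.7)² + (12.3)²) = √(11599.290 + 151.290) = 108.4 nmi
  → nearest: 3 (62.9 nmi)
Q at (146.4, -61.0):
  1: √((-340.0)² + (180.2)²) = √(115600.000 + 32472.040) = 384.8 nmi
  2: √((-350.4)² + (199.9)²) = √(122780.160 + 39960.010) = 403.4 nmi
  3: √((-197.4)² + (-11.8)²) = √(38966.760 + 139.240) = 197.8 nmi
  4: √((-96.3)² + (239.1)²) = √(9273.690 + 57168.810) = 257.8 nmi
  5: √((-29.5)² + (-17.7)²) = √(870.250 + 313.290) = 34.4 nmi
  → nearest: 5 (34.4 nmi)
R at (-63.4, 96.9):
  1: √((-130.2)² + (22.3)²) = √(16952.040 + 497.290) = 132.1 nmi
  2: √((-140.6)² + (42.0)²) = √(19768.360 + 1764.000) = 146.7 nmi
  3: √((12.4)² + (-169.7)²) = √(153.760 + 28798.090) = 170.2 nmi
  4: √((113.5)² + (81.2)²) = √(12882.250 + 6593.440) = 139.6 nmi
  5: √((180.3)² + (-175.6)²) = √(32508.090 + 30835.360) = 251.7 nmi
  → nearest: 1 (132.1 nmi)
S at (150.7, 112.7):
  1: √((-344.3)² + (6.5)²) = √(118542.490 + 42.250) = 344.4 nmi
  2: √((-354.7)² + (26.2)²) = √(125812.090 + 686.440) = 355.7 nmi
  3: √((-201.7)² + (-185.5)²) = √(40682.890 + 34410.250) = 274.0 nmi
  4: √((-100.6)² + (65.4)²) = √(10120.360 + 4277.160) = 120.0 nmi
  5: √((-33.8)² + (-191.4)²) = √(1142.440 + 36633.960) = 194.4 nmi
  → nearest: 4 (120.0 nmi)

P→3; Q→5; R→1; S→4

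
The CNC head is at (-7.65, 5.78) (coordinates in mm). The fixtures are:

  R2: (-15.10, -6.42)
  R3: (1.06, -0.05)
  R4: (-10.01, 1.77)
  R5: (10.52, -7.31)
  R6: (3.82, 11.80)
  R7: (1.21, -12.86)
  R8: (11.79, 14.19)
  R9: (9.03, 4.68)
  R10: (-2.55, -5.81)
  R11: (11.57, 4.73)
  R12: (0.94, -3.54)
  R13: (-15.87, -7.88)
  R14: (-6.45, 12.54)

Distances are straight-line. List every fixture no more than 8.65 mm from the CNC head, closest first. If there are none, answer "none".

R4, R14

Distances from (-7.65, 5.78):
R2: √((-7.45)² + (-12.20)²) = √(55.5025 + 148.8400) = 14.29 mm
R3: √((8.71)² + (-5.83)²) = √(75.8641 + 33.9889) = 10.48 mm
R4: √((-2.36)² + (-4.01)²) = √(5.5696 + 16.0801) = 4.65 mm
R5: √((18.17)² + (-13.09)²) = √(330.1489 + 171.3481) = 22.39 mm
R6: √((11.47)² + (6.02)²) = √(131.5609 + 36.2404) = 12.95 mm
R7: √((8.86)² + (-18.64)²) = √(78.4996 + 347.4496) = 20.64 mm
R8: √((19.44)² + (8.41)²) = √(377.9136 + 70.7281) = 21.18 mm
R9: √((16.68)² + (-1.10)²) = √(278.2224 + 1.2100) = 16.72 mm
R10: √((5.10)² + (-11.59)²) = √(26.0100 + 134.3281) = 12.66 mm
R11: √((19.22)² + (-1.05)²) = √(369.4084 + 1.1025) = 19.25 mm
R12: √((8.59)² + (-9.32)²) = √(73.7881 + 86.8624) = 12.67 mm
R13: √((-8.22)² + (-13.66)²) = √(67.5684 + 186.5956) = 15.94 mm
R14: √((1.20)² + (6.76)²) = √(1.4400 + 45.6976) = 6.87 mm
Threshold 8.65 mm: R4 (4.65 mm), R14 (6.87 mm) are within range.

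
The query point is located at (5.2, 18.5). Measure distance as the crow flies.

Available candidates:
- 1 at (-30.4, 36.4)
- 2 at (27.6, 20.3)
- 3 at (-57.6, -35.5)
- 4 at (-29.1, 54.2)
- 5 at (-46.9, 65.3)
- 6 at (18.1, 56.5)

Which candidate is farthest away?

3

Distances from (5.2, 18.5):
1: √((-35.6)² + (17.9)²) = √(1267.360 + 320.410) = 39.8
2: √((22.4)² + (1.8)²) = √(501.760 + 3.240) = 22.5
3: √((-62.8)² + (-54.0)²) = √(3943.840 + 2916.000) = 82.8
4: √((-34.3)² + (35.7)²) = √(1176.490 + 1274.490) = 49.5
5: √((-52.1)² + (46.8)²) = √(2714.410 + 2190.240) = 70.0
6: √((12.9)² + (38.0)²) = √(166.410 + 1444.000) = 40.1
Maximum: 3 at 82.8.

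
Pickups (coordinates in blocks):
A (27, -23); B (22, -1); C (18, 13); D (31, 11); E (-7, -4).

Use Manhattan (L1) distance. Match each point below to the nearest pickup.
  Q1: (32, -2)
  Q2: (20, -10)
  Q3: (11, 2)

Q1→B; Q2→B; Q3→B

Q1 at (32, -2):
  A: 26 blocks
  B: 11 blocks
  C: 29 blocks
  D: 14 blocks
  E: 41 blocks
  → nearest: B (11 blocks)
Q2 at (20, -10):
  A: 20 blocks
  B: 11 blocks
  C: 25 blocks
  D: 32 blocks
  E: 33 blocks
  → nearest: B (11 blocks)
Q3 at (11, 2):
  A: 41 blocks
  B: 14 blocks
  C: 18 blocks
  D: 29 blocks
  E: 24 blocks
  → nearest: B (14 blocks)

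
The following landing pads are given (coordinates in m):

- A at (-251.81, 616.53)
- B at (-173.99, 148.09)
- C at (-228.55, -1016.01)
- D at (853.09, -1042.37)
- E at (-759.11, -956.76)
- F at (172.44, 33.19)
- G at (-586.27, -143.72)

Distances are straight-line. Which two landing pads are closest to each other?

B and F

Pairwise distances:
A–B: √((77.82)² + (-468.44)²) = √(6055.9524 + 219436.0336) = 474.86 m
A–C: √((23.26)² + (-1632.54)²) = √(541.0276 + 2665186.8516) = 1632.71 m
A–D: √((1104.90)² + (-1658.90)²) = √(1220804.0100 + 2751949.2100) = 1993.18 m
A–E: √((-507.30)² + (-1573.29)²) = √(257353.2900 + 2475241.4241) = 1653.06 m
A–F: √((424.25)² + (-583.34)²) = √(179988.0625 + 340285.5556) = 721.30 m
A–G: √((-334.46)² + (-760.25)²) = √(111863.4916 + 577980.0625) = 830.57 m
B–C: √((-54.56)² + (-1164.10)²) = √(2976.7936 + 1355128.8100) = 1165.38 m
B–D: √((1027.08)² + (-1190.46)²) = √(1054893.3264 + 1417195.0116) = 1572.29 m
B–E: √((-585.12)² + (-1104.85)²) = √(342365.4144 + 1220693.5225) = 1250.22 m
B–F: √((346.43)² + (-114.90)²) = √(120013.7449 + 13202.0100) = 364.99 m
B–G: √((-412.28)² + (-291.81)²) = √(169974.7984 + 85153.0761) = 505.10 m
C–D: √((1081.64)² + (-26.36)²) = √(1169945.0896 + 694.8496) = 1081.96 m
C–E: √((-530.56)² + (59.25)²) = √(281493.9136 + 3510.5625) = 533.86 m
C–F: √((400.99)² + (1049.20)²) = √(160792.9801 + 1100820.6400) = 1123.22 m
C–G: √((-357.72)² + (872.29)²) = √(127963.5984 + 760889.8441) = 942.79 m
D–E: √((-1612.20)² + (85.61)²) = √(2599188.8400 + 7329.0721) = 1614.47 m
D–F: √((-680.65)² + (1075.56)²) = √(463284.4225 + 1156829.3136) = 1272.84 m
D–G: √((-1439.36)² + (898.65)²) = √(2071757.2096 + 807571.8225) = 1696.86 m
E–F: √((931.55)² + (989.95)²) = √(867785.4025 + 980001.0025) = 1359.33 m
E–G: √((172.84)² + (813.04)²) = √(29873.6656 + 661034.0416) = 831.21 m
F–G: √((-758.71)² + (-176.91)²) = √(575640.8641 + 31297.1481) = 779.06 m
Closest pair: B–F at 364.99 m.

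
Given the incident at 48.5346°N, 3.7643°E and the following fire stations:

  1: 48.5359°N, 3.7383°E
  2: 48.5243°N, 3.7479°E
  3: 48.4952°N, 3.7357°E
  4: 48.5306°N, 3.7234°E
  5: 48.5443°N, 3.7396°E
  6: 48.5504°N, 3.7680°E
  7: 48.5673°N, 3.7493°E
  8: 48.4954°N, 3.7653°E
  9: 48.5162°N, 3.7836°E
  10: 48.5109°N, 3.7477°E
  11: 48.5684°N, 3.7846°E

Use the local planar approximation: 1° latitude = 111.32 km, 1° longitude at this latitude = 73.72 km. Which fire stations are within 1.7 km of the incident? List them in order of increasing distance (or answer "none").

Distances from 48.5346°N, 3.7643°E:
1: √((0.0013·111.32)² + (-0.0260·73.72)²) = √(0.020943 + 3.673816) = 1.9222 km
2: √((-0.0103·111.32)² + (-0.0164·73.72)²) = √(1.314682 + 1.461700) = 1.6662 km
3: √((-0.0394·111.32)² + (-0.0286·73.72)²) = √(19.237066 + 4.445317) = 4.8665 km
4: √((-0.0040·111.32)² + (-0.0409·73.72)²) = √(0.198274 + 9.091117) = 3.0479 km
5: √((0.0097·111.32)² + (-0.0247·73.72)²) = √(1.165977 + 3.315619) = 2.1170 km
6: √((0.0158·111.32)² + (0.0037·73.72)²) = √(3.093574 + 0.074400) = 1.7799 km
7: √((0.0327·111.32)² + (-0.0150·73.72)²) = √(13.250794 + 1.222794) = 3.8044 km
8: √((-0.0392·111.32)² + (0.0010·73.72)²) = √(19.042262 + 0.005435) = 4.3644 km
9: √((-0.0184·111.32)² + (0.0193·73.72)²) = √(4.195484 + 2.024348) = 2.4940 km
10: √((-0.0237·111.32)² + (-0.0166·73.72)²) = √(6.960542 + 1.497569) = 2.9083 km
11: √((0.0338·111.32)² + (0.0203·73.72)²) = √(14.157279 + 2.239560) = 4.0493 km
Threshold 1.7 km: 2 (1.6662 km) is within range.

2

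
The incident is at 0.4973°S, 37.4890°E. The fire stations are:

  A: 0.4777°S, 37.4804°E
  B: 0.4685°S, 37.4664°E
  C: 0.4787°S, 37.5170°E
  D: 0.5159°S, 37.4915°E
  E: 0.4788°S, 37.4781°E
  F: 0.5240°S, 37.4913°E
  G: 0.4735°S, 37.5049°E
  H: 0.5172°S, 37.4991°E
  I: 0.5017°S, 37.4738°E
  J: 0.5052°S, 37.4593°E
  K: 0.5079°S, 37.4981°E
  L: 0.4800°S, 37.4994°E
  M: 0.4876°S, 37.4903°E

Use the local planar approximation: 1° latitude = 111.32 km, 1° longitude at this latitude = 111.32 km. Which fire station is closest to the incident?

M

Distances from 0.4973°S, 37.4890°E:
A: √((0.0196·111.32)² + (-0.0086·111.32)²) = √(4.760565 + 0.916523) = 2.3827 km
B: √((0.0288·111.32)² + (-0.0226·111.32)²) = √(10.278539 + 6.329411) = 4.0753 km
C: √((0.0186·111.32)² + (0.0280·111.32)²) = √(4.287186 + 9.715440) = 3.7420 km
D: √((-0.0186·111.32)² + (0.0025·111.32)²) = √(4.287186 + 0.077451) = 2.0892 km
E: √((0.0185·111.32)² + (-0.0109·111.32)²) = √(4.241211 + 1.472310) = 2.3903 km
F: √((-0.0267·111.32)² + (0.0023·111.32)²) = √(8.834234 + 0.065554) = 2.9833 km
G: √((0.0238·111.32)² + (0.0159·111.32)²) = √(7.019405 + 3.132858) = 3.1863 km
H: √((-0.0199·111.32)² + (0.0101·111.32)²) = √(4.907412 + 1.264122) = 2.4843 km
I: √((-0.0044·111.32)² + (-0.0152·111.32)²) = √(0.239912 + 2.863081) = 1.7615 km
J: √((-0.0079·111.32)² + (-0.0297·111.32)²) = √(0.773394 + 10.930985) = 3.4212 km
K: √((-0.0106·111.32)² + (0.0091·111.32)²) = √(1.392381 + 1.026193) = 1.5552 km
L: √((0.0173·111.32)² + (0.0104·111.32)²) = √(3.708844 + 1.340334) = 2.2470 km
M: √((0.0097·111.32)² + (0.0013·111.32)²) = √(1.165977 + 0.020943) = 1.0895 km
Minimum: M at 1.0895 km.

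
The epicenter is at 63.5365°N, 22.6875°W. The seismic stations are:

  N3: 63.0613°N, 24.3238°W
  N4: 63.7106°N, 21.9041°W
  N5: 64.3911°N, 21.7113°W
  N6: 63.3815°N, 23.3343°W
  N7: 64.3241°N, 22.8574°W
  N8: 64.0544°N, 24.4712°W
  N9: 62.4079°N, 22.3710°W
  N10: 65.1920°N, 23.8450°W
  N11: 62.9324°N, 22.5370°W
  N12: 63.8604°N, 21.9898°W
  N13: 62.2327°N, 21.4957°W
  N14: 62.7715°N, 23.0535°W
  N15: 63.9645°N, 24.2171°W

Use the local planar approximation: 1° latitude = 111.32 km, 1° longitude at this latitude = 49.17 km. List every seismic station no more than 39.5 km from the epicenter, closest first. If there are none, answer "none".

Distances from 63.5365°N, 22.6875°W:
N3: √((-0.4752·111.32)² + (-1.6363·49.17)²) = √(2798.332132 + 6473.308091) = 96.2894 km
N4: √((0.1741·111.32)² + (0.7834·49.17)²) = √(375.615874 + 1483.773297) = 43.1206 km
N5: √((0.8546·111.32)² + (0.9762·49.17)²) = √(9050.491655 + 2303.976384) = 106.5573 km
N6: √((-0.1550·111.32)² + (-0.6468·49.17)²) = √(297.721221 + 1011.440732) = 36.1823 km
N7: √((0.7876·111.32)² + (-0.1699·49.17)²) = √(7687.016447 + 69.789032) = 88.0727 km
N8: √((0.5179·111.32)² + (-1.7837·49.17)²) = √(3323.825515 + 7692.084407) = 104.9567 km
N9: √((-1.1286·111.32)² + (0.3165·49.17)²) = √(15784.342181 + 242.185337) = 126.5959 km
N10: √((1.6555·111.32)² + (-1.1575·49.17)²) = √(33962.899931 + 3239.234699) = 192.8785 km
N11: √((-0.6041·111.32)² + (0.1505·49.17)²) = √(4522.348917 + 54.761258) = 67.6543 km
N12: √((0.3239·111.32)² + (0.6977·49.17)²) = √(1300.074654 + 1176.895392) = 49.7692 km
N13: √((-1.3038·111.32)² + (1.1918·49.17)²) = √(21065.333965 + 3434.054464) = 156.5228 km
N14: √((-0.7650·111.32)² + (-0.3660·49.17)²) = √(7252.191536 + 323.863934) = 87.0405 km
N15: √((0.4280·111.32)² + (-1.5296·49.17)²) = √(2270.042213 + 5656.609082) = 89.0317 km
Threshold 39.5 km: N6 (36.1823 km) is within range.

N6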